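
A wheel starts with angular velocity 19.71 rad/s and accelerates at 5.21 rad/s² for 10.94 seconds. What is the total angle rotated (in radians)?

θ = ω₀t + ½αt² = 19.71×10.94 + ½×5.21×10.94² = 527.4 rad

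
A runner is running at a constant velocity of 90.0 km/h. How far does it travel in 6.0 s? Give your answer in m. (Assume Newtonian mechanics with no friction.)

v = 90.0 km/h × 0.2777777777777778 = 25.0 m/s
d = v × t = 25.0 × 6.0 = 150.0 m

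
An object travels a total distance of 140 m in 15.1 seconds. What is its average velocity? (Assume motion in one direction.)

v_avg = Δd / Δt = 140 / 15.1 = 9.27 m/s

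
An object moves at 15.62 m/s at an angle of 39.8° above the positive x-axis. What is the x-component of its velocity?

vₓ = v cos(θ) = 15.62 × cos(39.8°) = 12.0 m/s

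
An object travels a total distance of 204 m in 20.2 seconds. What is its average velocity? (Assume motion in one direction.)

v_avg = Δd / Δt = 204 / 20.2 = 10.1 m/s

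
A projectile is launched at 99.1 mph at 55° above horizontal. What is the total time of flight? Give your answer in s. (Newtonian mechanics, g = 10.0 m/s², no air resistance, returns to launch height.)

v₀ = 99.1 mph × 0.44704 = 44.3017 m/s
T = 2 × v₀ × sin(θ) / g = 2 × 44.3017 × sin(55°) / 10.0 = 2 × 44.3017 × 0.819152 / 10.0 = 7.258 s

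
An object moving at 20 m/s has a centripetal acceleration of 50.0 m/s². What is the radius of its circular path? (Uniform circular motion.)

r = v²/a_c = 20²/50.0 = 8.0 m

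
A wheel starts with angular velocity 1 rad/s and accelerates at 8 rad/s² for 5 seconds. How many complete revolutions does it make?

θ = ω₀t + ½αt² = 1×5 + ½×8×5² = 105.0 rad
Total revolutions = θ/(2π) = 105.0/(2π) = 16.71
Complete revolutions = ⌊16.71⌋ = 16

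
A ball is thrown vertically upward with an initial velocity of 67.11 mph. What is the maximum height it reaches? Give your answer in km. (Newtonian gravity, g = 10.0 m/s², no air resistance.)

v₀ = 67.11 mph × 0.44704 = 30.0009 m/s
h_max = v₀² / (2g) = 30.0009² / (2 × 10.0) = 900.054 / 20.0 = 45.0027 m
h_max = 45.0027 m / 1000.0 = 0.045 km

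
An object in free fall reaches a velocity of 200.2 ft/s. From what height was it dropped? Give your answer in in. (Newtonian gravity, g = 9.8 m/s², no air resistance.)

v = 200.2 ft/s × 0.3048 = 61.021 m/s
h = v² / (2g) = 61.021² / (2 × 9.8) = 189.978 m
h = 189.978 m / 0.0254 = 7479 in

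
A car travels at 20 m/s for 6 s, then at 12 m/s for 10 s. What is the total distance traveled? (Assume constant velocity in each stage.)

d₁ = v₁t₁ = 20 × 6 = 120 m
d₂ = v₂t₂ = 12 × 10 = 120 m
d_total = 120 + 120 = 240 m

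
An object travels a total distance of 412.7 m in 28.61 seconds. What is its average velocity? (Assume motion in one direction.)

v_avg = Δd / Δt = 412.7 / 28.61 = 14.43 m/s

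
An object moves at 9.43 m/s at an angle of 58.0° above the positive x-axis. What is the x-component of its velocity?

vₓ = v cos(θ) = 9.43 × cos(58.0°) = 5.0 m/s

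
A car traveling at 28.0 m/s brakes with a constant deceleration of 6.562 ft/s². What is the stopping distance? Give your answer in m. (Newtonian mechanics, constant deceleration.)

a = 6.562 ft/s² × 0.3048 = 2.0001 m/s²
d = v₀² / (2a) = 28.0² / (2 × 2.0001) = 784.0 / 4.0002 = 196.0 m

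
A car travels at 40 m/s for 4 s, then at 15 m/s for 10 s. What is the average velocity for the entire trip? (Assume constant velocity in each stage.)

d₁ = v₁t₁ = 40 × 4 = 160 m
d₂ = v₂t₂ = 15 × 10 = 150 m
d_total = 310 m, t_total = 14 s
v_avg = d_total/t_total = 310/14 = 22.14 m/s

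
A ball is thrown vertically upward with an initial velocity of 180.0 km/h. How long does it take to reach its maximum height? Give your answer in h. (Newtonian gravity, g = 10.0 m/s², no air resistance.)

v₀ = 180.0 km/h × 0.2777777777777778 = 50.0 m/s
t_up = v₀ / g = 50.0 / 10.0 = 5.0 s
t_up = 5.0 s / 3600.0 = 0.001389 h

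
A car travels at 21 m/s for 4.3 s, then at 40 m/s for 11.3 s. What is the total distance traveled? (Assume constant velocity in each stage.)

d₁ = v₁t₁ = 21 × 4.3 = 90.3 m
d₂ = v₂t₂ = 40 × 11.3 = 452.0 m
d_total = 90.3 + 452.0 = 542.3 m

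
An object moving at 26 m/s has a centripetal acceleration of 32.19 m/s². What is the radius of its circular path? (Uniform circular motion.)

r = v²/a_c = 26²/32.19 = 21.0 m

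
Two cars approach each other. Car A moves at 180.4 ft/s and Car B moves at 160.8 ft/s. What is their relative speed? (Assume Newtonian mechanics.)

v_rel = v_A + v_B = 180.4 + 160.8 = 341.2 ft/s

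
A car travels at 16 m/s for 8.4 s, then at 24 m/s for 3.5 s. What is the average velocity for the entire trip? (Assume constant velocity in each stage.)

d₁ = v₁t₁ = 16 × 8.4 = 134.4 m
d₂ = v₂t₂ = 24 × 3.5 = 84.0 m
d_total = 218.4 m, t_total = 11.9 s
v_avg = d_total/t_total = 218.4/11.9 = 18.35 m/s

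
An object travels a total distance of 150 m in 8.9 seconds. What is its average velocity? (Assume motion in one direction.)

v_avg = Δd / Δt = 150 / 8.9 = 16.85 m/s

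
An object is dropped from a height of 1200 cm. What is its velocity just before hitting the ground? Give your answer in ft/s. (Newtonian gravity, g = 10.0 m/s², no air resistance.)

h = 1200 cm × 0.01 = 12.0 m
v = √(2gh) = √(2 × 10.0 × 12.0) = 15.4919 m/s
v = 15.4919 m/s / 0.3048 = 50.83 ft/s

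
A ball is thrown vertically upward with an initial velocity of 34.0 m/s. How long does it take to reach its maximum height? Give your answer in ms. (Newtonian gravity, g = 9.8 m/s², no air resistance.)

t_up = v₀ / g = 34.0 / 9.8 = 3.46939 s
t_up = 3.46939 s / 0.001 = 3469 ms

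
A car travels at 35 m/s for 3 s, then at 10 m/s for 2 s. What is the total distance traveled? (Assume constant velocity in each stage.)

d₁ = v₁t₁ = 35 × 3 = 105 m
d₂ = v₂t₂ = 10 × 2 = 20 m
d_total = 105 + 20 = 125 m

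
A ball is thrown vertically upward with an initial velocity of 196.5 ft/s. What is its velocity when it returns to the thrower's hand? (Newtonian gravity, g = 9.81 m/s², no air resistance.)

By conservation of energy (no air resistance), the ball returns to the throw height with the same speed as launch, but directed downward.
|v_ground| = v₀ = 196.5 ft/s
v_ground = 196.5 ft/s (downward)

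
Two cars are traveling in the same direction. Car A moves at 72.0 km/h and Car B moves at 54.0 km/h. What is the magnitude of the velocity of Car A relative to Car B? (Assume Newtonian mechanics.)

v_rel = |v_A - v_B| = |72.0 - 54.0| = 18.0 km/h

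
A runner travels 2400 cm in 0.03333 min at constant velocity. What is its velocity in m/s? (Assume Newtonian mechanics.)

d = 2400 cm × 0.01 = 24.0 m
t = 0.03333 min × 60.0 = 1.9998 s
v = d / t = 24.0 / 1.9998 = 12.0 m/s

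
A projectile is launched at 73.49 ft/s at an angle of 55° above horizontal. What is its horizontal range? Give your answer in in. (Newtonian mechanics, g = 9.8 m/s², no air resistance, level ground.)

v₀ = 73.49 ft/s × 0.3048 = 22.3998 m/s
R = v₀² × sin(2θ) / g = 22.3998² × sin(2 × 55°) / 9.8 = 501.751 × 0.939693 / 9.8 = 48.1114 m
R = 48.1114 m / 0.0254 = 1894 in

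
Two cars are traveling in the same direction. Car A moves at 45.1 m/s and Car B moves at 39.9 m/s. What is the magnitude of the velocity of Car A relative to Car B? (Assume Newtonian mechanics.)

v_rel = |v_A - v_B| = |45.1 - 39.9| = 5.2 m/s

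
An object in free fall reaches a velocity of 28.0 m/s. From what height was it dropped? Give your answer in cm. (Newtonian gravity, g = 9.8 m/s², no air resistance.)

h = v² / (2g) = 28.0² / (2 × 9.8) = 40.0 m
h = 40.0 m / 0.01 = 4000 cm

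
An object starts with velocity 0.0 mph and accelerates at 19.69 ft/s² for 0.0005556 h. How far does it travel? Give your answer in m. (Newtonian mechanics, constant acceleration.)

v₀ = 0.0 mph × 0.44704 = 0.0 m/s
a = 19.69 ft/s² × 0.3048 = 6.00151 m/s²
t = 0.0005556 h × 3600.0 = 2.00016 s
d = v₀ × t + ½ × a × t² = 0.0 × 2.00016 + 0.5 × 6.00151 × 2.00016² = 12.0 m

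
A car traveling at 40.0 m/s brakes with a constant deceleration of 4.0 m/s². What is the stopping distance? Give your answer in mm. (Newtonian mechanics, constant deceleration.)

d = v₀² / (2a) = 40.0² / (2 × 4.0) = 1600.0 / 8.0 = 200.0 m
d = 200.0 m / 0.001 = 200000 mm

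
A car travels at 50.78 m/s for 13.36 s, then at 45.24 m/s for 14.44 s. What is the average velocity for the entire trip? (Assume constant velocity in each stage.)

d₁ = v₁t₁ = 50.78 × 13.36 = 678.4208 m
d₂ = v₂t₂ = 45.24 × 14.44 = 653.2656 m
d_total = 1331.6864 m, t_total = 27.8 s
v_avg = d_total/t_total = 1331.6864/27.8 = 47.9 m/s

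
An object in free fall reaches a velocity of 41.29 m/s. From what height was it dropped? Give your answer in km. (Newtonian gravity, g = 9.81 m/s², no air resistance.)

h = v² / (2g) = 41.29² / (2 × 9.81) = 86.8942 m
h = 86.8942 m / 1000.0 = 0.08689 km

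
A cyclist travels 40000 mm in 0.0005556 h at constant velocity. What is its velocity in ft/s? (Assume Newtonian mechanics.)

d = 40000 mm × 0.001 = 40.0 m
t = 0.0005556 h × 3600.0 = 2.00016 s
v = d / t = 40.0 / 2.00016 = 19.9984 m/s
v = 19.9984 m/s / 0.3048 = 65.61 ft/s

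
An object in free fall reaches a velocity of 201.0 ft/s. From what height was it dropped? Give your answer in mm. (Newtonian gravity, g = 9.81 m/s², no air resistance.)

v = 201.0 ft/s × 0.3048 = 61.2648 m/s
h = v² / (2g) = 61.2648² / (2 × 9.81) = 191.304 m
h = 191.304 m / 0.001 = 191300 mm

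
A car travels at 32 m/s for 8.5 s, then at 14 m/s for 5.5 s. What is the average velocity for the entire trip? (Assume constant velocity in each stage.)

d₁ = v₁t₁ = 32 × 8.5 = 272.0 m
d₂ = v₂t₂ = 14 × 5.5 = 77.0 m
d_total = 349.0 m, t_total = 14.0 s
v_avg = d_total/t_total = 349.0/14.0 = 24.93 m/s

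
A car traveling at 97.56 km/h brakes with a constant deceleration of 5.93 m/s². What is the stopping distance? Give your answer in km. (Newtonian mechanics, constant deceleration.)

v₀ = 97.56 km/h × 0.2777777777777778 = 27.1 m/s
d = v₀² / (2a) = 27.1² / (2 × 5.93) = 734.41 / 11.86 = 61.9233 m
d = 61.9233 m / 1000.0 = 0.06192 km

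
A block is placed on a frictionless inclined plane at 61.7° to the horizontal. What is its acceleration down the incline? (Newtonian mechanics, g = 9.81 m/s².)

a = g sin(θ) = 9.81 × sin(61.7°) = 9.81 × 0.8805 = 8.64 m/s²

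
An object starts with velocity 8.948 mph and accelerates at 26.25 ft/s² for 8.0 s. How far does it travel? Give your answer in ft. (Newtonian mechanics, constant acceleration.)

v₀ = 8.948 mph × 0.44704 = 4.00011 m/s
a = 26.25 ft/s² × 0.3048 = 8.001 m/s²
d = v₀ × t + ½ × a × t² = 4.00011 × 8.0 + 0.5 × 8.001 × 8.0² = 288.033 m
d = 288.033 m / 0.3048 = 945.0 ft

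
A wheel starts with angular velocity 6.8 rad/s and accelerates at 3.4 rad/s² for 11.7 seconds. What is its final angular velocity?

ω = ω₀ + αt = 6.8 + 3.4 × 11.7 = 46.58 rad/s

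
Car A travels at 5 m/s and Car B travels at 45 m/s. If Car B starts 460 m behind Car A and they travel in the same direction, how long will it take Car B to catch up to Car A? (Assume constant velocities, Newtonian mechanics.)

Relative speed: v_rel = 45 - 5 = 40 m/s
Time to catch: t = d₀/v_rel = 460/40 = 11.5 s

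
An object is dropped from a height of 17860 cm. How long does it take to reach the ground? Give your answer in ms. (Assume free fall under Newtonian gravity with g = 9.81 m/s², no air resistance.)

h = 17860 cm × 0.01 = 178.6 m
t = √(2h/g) = √(2 × 178.6 / 9.81) = 6.03422 s
t = 6.03422 s / 0.001 = 6034 ms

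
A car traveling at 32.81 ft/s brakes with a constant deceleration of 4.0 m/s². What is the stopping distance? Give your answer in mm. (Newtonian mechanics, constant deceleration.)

v₀ = 32.81 ft/s × 0.3048 = 10.0005 m/s
d = v₀² / (2a) = 10.0005² / (2 × 4.0) = 100.01 / 8.0 = 12.5013 m
d = 12.5013 m / 0.001 = 12500 mm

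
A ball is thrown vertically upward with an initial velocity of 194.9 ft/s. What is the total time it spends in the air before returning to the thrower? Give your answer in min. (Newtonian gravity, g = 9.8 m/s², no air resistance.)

v₀ = 194.9 ft/s × 0.3048 = 59.4055 m/s
t_total = 2 × v₀ / g = 2 × 59.4055 / 9.8 = 12.1236 s
t_total = 12.1236 s / 60.0 = 0.2021 min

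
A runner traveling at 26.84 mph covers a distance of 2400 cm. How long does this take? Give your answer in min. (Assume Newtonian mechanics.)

d = 2400 cm × 0.01 = 24.0 m
v = 26.84 mph × 0.44704 = 11.9986 m/s
t = d / v = 24.0 / 11.9986 = 2.00023 s
t = 2.00023 s / 60.0 = 0.03334 min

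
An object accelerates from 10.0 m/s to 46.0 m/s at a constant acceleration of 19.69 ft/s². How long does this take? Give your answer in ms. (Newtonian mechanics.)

a = 19.69 ft/s² × 0.3048 = 6.00151 m/s²
t = (v - v₀) / a = (46.0 - 10.0) / 6.00151 = 5.99849 s
t = 5.99849 s / 0.001 = 5998 ms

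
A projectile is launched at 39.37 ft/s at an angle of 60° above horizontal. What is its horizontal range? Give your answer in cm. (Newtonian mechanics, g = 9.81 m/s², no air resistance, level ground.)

v₀ = 39.37 ft/s × 0.3048 = 12.0 m/s
R = v₀² × sin(2θ) / g = 12.0² × sin(2 × 60°) / 9.81 = 144.0 × 0.866025 / 9.81 = 12.7123 m
R = 12.7123 m / 0.01 = 1271 cm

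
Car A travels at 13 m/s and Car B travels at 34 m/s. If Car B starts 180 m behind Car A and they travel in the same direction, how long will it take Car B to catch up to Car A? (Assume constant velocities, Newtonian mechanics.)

Relative speed: v_rel = 34 - 13 = 21 m/s
Time to catch: t = d₀/v_rel = 180/21 = 8.57 s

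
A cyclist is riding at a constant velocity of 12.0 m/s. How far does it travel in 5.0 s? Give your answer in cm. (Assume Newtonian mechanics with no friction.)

d = v × t = 12.0 × 5.0 = 60.0 m
d = 60.0 m / 0.01 = 6000 cm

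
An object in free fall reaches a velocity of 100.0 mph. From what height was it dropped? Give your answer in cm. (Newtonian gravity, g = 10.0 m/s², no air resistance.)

v = 100.0 mph × 0.44704 = 44.704 m/s
h = v² / (2g) = 44.704² / (2 × 10.0) = 99.9224 m
h = 99.9224 m / 0.01 = 9992 cm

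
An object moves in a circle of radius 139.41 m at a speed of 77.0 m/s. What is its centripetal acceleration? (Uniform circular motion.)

a_c = v²/r = 77.0²/139.41 = 5929.0/139.41 = 42.53 m/s²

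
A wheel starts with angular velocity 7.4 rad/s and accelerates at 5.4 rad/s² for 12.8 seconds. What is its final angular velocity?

ω = ω₀ + αt = 7.4 + 5.4 × 12.8 = 76.52 rad/s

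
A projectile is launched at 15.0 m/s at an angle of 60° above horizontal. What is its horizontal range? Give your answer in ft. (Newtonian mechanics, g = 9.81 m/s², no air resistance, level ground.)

R = v₀² × sin(2θ) / g = 15.0² × sin(2 × 60°) / 9.81 = 225.0 × 0.866025 / 9.81 = 19.863 m
R = 19.863 m / 0.3048 = 65.17 ft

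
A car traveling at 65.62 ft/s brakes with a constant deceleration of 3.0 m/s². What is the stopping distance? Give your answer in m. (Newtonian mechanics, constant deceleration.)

v₀ = 65.62 ft/s × 0.3048 = 20.001 m/s
d = v₀² / (2a) = 20.001² / (2 × 3.0) = 400.04 / 6.0 = 66.67 m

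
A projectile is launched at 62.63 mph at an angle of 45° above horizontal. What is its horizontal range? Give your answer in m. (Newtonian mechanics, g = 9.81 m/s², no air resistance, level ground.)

v₀ = 62.63 mph × 0.44704 = 27.9981 m/s
R = v₀² × sin(2θ) / g = 27.9981² × sin(2 × 45°) / 9.81 = 783.894 × 1.0 / 9.81 = 79.91 m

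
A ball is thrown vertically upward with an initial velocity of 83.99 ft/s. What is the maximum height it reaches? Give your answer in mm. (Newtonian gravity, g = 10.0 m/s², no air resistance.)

v₀ = 83.99 ft/s × 0.3048 = 25.6002 m/s
h_max = v₀² / (2g) = 25.6002² / (2 × 10.0) = 655.37 / 20.0 = 32.7685 m
h_max = 32.7685 m / 0.001 = 32770 mm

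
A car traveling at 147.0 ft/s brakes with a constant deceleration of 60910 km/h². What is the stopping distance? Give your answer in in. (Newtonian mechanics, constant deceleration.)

v₀ = 147.0 ft/s × 0.3048 = 44.8056 m/s
a = 60910 km/h² × 7.716049382716049e-05 = 4.69985 m/s²
d = v₀² / (2a) = 44.8056² / (2 × 4.69985) = 2007.54 / 9.3997 = 213.575 m
d = 213.575 m / 0.0254 = 8408 in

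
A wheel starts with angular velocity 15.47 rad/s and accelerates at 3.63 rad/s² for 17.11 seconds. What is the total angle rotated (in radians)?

θ = ω₀t + ½αt² = 15.47×17.11 + ½×3.63×17.11² = 796.04 rad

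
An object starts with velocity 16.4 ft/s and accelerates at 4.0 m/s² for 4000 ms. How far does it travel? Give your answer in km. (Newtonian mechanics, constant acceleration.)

v₀ = 16.4 ft/s × 0.3048 = 4.99872 m/s
t = 4000 ms × 0.001 = 4.0 s
d = v₀ × t + ½ × a × t² = 4.99872 × 4.0 + 0.5 × 4.0 × 4.0² = 51.9949 m
d = 51.9949 m / 1000.0 = 0.05199 km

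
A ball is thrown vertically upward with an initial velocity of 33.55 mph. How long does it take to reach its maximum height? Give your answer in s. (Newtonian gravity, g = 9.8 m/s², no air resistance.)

v₀ = 33.55 mph × 0.44704 = 14.9982 m/s
t_up = v₀ / g = 14.9982 / 9.8 = 1.53 s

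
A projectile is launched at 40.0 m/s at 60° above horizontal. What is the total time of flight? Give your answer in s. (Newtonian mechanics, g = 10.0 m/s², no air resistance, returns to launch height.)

T = 2 × v₀ × sin(θ) / g = 2 × 40.0 × sin(60°) / 10.0 = 2 × 40.0 × 0.866025 / 10.0 = 6.928 s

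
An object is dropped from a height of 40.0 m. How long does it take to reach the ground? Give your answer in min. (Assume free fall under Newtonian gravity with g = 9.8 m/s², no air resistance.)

t = √(2h/g) = √(2 × 40.0 / 9.8) = 2.85714 s
t = 2.85714 s / 60.0 = 0.04762 min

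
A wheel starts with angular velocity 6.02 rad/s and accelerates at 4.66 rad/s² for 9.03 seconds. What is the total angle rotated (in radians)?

θ = ω₀t + ½αt² = 6.02×9.03 + ½×4.66×9.03² = 244.35 rad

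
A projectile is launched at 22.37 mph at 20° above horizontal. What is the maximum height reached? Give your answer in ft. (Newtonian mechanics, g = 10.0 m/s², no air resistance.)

v₀ = 22.37 mph × 0.44704 = 10.0003 m/s
H = v₀² × sin²(θ) / (2g) = 10.0003² × sin(20°)² / (2 × 10.0) = 100.006 × 0.116978 / 20.0 = 0.584925 m
H = 0.584925 m / 0.3048 = 1.919 ft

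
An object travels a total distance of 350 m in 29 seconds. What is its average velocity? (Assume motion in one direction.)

v_avg = Δd / Δt = 350 / 29 = 12.07 m/s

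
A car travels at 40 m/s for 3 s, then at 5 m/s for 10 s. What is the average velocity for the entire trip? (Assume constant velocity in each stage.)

d₁ = v₁t₁ = 40 × 3 = 120 m
d₂ = v₂t₂ = 5 × 10 = 50 m
d_total = 170 m, t_total = 13 s
v_avg = d_total/t_total = 170/13 = 13.08 m/s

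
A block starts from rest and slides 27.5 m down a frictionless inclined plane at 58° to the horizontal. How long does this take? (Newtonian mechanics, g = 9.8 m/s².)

a = g sin(θ) = 9.8 × sin(58°) = 8.3109 m/s²
t = √(2d/a) = √(2 × 27.5 / 8.3109) = 2.57 s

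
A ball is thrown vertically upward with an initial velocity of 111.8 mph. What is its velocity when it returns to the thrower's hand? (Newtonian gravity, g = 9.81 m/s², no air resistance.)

By conservation of energy (no air resistance), the ball returns to the throw height with the same speed as launch, but directed downward.
|v_ground| = v₀ = 111.8 mph
v_ground = 111.8 mph (downward)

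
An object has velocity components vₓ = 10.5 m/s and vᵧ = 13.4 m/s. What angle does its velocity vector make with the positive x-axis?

θ = arctan(vᵧ/vₓ) = arctan(13.4/10.5) = 51.92°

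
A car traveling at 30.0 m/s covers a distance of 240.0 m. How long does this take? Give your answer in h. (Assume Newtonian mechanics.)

t = d / v = 240.0 / 30.0 = 8.0 s
t = 8.0 s / 3600.0 = 0.002222 h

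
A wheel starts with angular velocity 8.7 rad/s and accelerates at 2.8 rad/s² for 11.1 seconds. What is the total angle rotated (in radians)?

θ = ω₀t + ½αt² = 8.7×11.1 + ½×2.8×11.1² = 269.06 rad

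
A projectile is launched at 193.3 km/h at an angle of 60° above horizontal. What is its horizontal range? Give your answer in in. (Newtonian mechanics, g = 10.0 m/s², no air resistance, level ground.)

v₀ = 193.3 km/h × 0.2777777777777778 = 53.6944 m/s
R = v₀² × sin(2θ) / g = 53.6944² × sin(2 × 60°) / 10.0 = 2883.09 × 0.866025 / 10.0 = 249.683 m
R = 249.683 m / 0.0254 = 9830 in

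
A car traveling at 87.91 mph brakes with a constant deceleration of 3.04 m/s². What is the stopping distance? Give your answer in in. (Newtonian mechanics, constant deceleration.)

v₀ = 87.91 mph × 0.44704 = 39.2993 m/s
d = v₀² / (2a) = 39.2993² / (2 × 3.04) = 1544.43 / 6.08 = 254.018 m
d = 254.018 m / 0.0254 = 10000 in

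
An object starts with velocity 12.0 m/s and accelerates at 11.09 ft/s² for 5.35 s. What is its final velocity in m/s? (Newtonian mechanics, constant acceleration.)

a = 11.09 ft/s² × 0.3048 = 3.38023 m/s²
v = v₀ + a × t = 12.0 + 3.38023 × 5.35 = 30.08 m/s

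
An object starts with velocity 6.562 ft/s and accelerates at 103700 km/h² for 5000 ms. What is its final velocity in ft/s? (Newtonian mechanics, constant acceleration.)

v₀ = 6.562 ft/s × 0.3048 = 2.0001 m/s
a = 103700 km/h² × 7.716049382716049e-05 = 8.00154 m/s²
t = 5000 ms × 0.001 = 5.0 s
v = v₀ + a × t = 2.0001 + 8.00154 × 5.0 = 42.0078 m/s
v = 42.0078 m/s / 0.3048 = 137.8 ft/s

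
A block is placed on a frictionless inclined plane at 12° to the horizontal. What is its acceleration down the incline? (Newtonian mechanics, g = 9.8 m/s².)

a = g sin(θ) = 9.8 × sin(12°) = 9.8 × 0.2079 = 2.04 m/s²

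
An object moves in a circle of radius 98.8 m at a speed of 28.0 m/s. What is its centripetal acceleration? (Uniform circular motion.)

a_c = v²/r = 28.0²/98.8 = 784.0/98.8 = 7.94 m/s²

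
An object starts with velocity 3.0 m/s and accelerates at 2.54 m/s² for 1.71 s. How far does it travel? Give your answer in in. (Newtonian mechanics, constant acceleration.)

d = v₀ × t + ½ × a × t² = 3.0 × 1.71 + 0.5 × 2.54 × 1.71² = 8.84361 m
d = 8.84361 m / 0.0254 = 348.2 in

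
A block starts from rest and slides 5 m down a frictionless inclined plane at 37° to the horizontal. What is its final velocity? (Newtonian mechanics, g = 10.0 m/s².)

a = g sin(θ) = 10.0 × sin(37°) = 6.0182 m/s²
v = √(2ad) = √(2 × 6.0182 × 5) = 7.76 m/s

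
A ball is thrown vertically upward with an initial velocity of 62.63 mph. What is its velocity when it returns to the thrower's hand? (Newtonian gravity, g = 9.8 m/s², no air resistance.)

By conservation of energy (no air resistance), the ball returns to the throw height with the same speed as launch, but directed downward.
|v_ground| = v₀ = 62.63 mph
v_ground = 62.63 mph (downward)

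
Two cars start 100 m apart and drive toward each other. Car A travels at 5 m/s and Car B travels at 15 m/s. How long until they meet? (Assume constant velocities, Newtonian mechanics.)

Combined speed: v_combined = 5 + 15 = 20 m/s
Time to meet: t = d/v_combined = 100/20 = 5.0 s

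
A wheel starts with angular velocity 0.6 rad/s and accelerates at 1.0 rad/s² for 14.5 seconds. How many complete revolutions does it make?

θ = ω₀t + ½αt² = 0.6×14.5 + ½×1.0×14.5² = 113.825 rad
Total revolutions = θ/(2π) = 113.825/(2π) = 18.12
Complete revolutions = ⌊18.12⌋ = 18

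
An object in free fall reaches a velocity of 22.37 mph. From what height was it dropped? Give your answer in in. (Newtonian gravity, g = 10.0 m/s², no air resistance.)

v = 22.37 mph × 0.44704 = 10.0003 m/s
h = v² / (2g) = 10.0003² / (2 × 10.0) = 5.0003 m
h = 5.0003 m / 0.0254 = 196.9 in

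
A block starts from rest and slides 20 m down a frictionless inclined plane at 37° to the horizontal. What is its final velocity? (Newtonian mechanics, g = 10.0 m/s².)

a = g sin(θ) = 10.0 × sin(37°) = 6.0182 m/s²
v = √(2ad) = √(2 × 6.0182 × 20) = 15.52 m/s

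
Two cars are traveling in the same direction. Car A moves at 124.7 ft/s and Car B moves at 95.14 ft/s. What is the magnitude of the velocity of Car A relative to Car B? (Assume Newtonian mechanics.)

v_rel = |v_A - v_B| = |124.7 - 95.14| = 29.56 ft/s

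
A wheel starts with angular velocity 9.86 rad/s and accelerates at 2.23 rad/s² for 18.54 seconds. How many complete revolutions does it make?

θ = ω₀t + ½αt² = 9.86×18.54 + ½×2.23×18.54² = 566.065134 rad
Total revolutions = θ/(2π) = 566.065134/(2π) = 90.09
Complete revolutions = ⌊90.09⌋ = 90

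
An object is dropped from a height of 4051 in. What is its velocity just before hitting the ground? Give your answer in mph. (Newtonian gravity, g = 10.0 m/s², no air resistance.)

h = 4051 in × 0.0254 = 102.895 m
v = √(2gh) = √(2 × 10.0 × 102.895) = 45.3641 m/s
v = 45.3641 m/s / 0.44704 = 101.5 mph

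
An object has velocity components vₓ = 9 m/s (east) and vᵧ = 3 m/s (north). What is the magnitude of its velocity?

|v| = √(vₓ² + vᵧ²) = √(9² + 3²) = √(90) = 9.49 m/s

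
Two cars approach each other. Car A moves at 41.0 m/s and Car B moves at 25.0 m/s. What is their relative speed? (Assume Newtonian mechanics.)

v_rel = v_A + v_B = 41.0 + 25.0 = 66.0 m/s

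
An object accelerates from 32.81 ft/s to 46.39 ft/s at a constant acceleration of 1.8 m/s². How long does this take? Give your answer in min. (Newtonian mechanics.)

v₀ = 32.81 ft/s × 0.3048 = 10.0005 m/s
v = 46.39 ft/s × 0.3048 = 14.1397 m/s
t = (v - v₀) / a = (14.1397 - 10.0005) / 1.8 = 2.29956 s
t = 2.29956 s / 60.0 = 0.03833 min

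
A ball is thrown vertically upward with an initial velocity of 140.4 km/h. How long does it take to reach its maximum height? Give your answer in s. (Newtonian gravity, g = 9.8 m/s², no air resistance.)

v₀ = 140.4 km/h × 0.2777777777777778 = 39.0 m/s
t_up = v₀ / g = 39.0 / 9.8 = 3.98 s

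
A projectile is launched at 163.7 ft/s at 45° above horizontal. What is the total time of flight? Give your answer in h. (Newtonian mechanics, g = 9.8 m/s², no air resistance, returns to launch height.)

v₀ = 163.7 ft/s × 0.3048 = 49.8958 m/s
T = 2 × v₀ × sin(θ) / g = 2 × 49.8958 × sin(45°) / 9.8 = 2 × 49.8958 × 0.707107 / 9.8 = 7.20034 s
T = 7.20034 s / 3600.0 = 0.002 h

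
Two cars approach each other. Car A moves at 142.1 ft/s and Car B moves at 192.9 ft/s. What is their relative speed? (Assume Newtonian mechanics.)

v_rel = v_A + v_B = 142.1 + 192.9 = 335.0 ft/s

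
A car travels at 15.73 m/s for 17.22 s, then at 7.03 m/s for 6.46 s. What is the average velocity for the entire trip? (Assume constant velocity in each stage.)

d₁ = v₁t₁ = 15.73 × 17.22 = 270.8706 m
d₂ = v₂t₂ = 7.03 × 6.46 = 45.4138 m
d_total = 316.2844 m, t_total = 23.68 s
v_avg = d_total/t_total = 316.2844/23.68 = 13.36 m/s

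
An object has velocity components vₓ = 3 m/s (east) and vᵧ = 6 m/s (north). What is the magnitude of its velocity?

|v| = √(vₓ² + vᵧ²) = √(3² + 6²) = √(45) = 6.71 m/s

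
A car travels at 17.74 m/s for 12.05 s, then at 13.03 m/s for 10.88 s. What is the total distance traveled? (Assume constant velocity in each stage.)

d₁ = v₁t₁ = 17.74 × 12.05 = 213.767 m
d₂ = v₂t₂ = 13.03 × 10.88 = 141.7664 m
d_total = 213.767 + 141.7664 = 355.53 m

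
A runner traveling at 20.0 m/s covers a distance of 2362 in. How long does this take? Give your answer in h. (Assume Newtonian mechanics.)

d = 2362 in × 0.0254 = 59.9948 m
t = d / v = 59.9948 / 20.0 = 2.99974 s
t = 2.99974 s / 3600.0 = 0.0008333 h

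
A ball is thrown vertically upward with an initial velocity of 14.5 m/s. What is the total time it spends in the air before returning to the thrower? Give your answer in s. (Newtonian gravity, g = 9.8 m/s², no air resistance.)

t_total = 2 × v₀ / g = 2 × 14.5 / 9.8 = 2.959 s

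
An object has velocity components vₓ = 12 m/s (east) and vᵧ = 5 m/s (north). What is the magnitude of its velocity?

|v| = √(vₓ² + vᵧ²) = √(12² + 5²) = √(169) = 13.0 m/s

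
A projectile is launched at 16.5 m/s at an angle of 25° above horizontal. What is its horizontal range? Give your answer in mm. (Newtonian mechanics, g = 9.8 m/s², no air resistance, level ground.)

R = v₀² × sin(2θ) / g = 16.5² × sin(2 × 25°) / 9.8 = 272.25 × 0.766044 / 9.8 = 21.2812 m
R = 21.2812 m / 0.001 = 21280 mm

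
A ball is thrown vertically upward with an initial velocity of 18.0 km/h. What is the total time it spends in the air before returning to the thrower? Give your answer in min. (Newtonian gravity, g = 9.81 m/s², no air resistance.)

v₀ = 18.0 km/h × 0.2777777777777778 = 5.0 m/s
t_total = 2 × v₀ / g = 2 × 5.0 / 9.81 = 1.01937 s
t_total = 1.01937 s / 60.0 = 0.01699 min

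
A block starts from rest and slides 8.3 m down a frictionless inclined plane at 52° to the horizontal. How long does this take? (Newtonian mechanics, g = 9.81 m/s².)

a = g sin(θ) = 9.81 × sin(52°) = 7.7304 m/s²
t = √(2d/a) = √(2 × 8.3 / 7.7304) = 1.47 s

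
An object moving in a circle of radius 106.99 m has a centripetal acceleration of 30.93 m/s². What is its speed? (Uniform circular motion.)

v = √(a_c × r) = √(30.93 × 106.99) = 57.53 m/s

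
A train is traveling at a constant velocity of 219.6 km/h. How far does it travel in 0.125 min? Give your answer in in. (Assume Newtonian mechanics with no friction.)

v = 219.6 km/h × 0.2777777777777778 = 61.0 m/s
t = 0.125 min × 60.0 = 7.5 s
d = v × t = 61.0 × 7.5 = 457.5 m
d = 457.5 m / 0.0254 = 18010 in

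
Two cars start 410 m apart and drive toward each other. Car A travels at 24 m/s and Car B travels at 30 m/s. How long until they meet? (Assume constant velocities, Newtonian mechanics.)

Combined speed: v_combined = 24 + 30 = 54 m/s
Time to meet: t = d/v_combined = 410/54 = 7.59 s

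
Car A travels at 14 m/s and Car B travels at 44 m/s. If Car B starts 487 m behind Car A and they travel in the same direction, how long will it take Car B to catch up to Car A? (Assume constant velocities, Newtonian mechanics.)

Relative speed: v_rel = 44 - 14 = 30 m/s
Time to catch: t = d₀/v_rel = 487/30 = 16.23 s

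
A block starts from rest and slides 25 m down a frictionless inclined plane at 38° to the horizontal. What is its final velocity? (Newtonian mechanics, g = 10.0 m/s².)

a = g sin(θ) = 10.0 × sin(38°) = 6.1566 m/s²
v = √(2ad) = √(2 × 6.1566 × 25) = 17.55 m/s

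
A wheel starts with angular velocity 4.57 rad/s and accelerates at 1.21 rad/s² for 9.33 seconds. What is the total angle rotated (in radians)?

θ = ω₀t + ½αt² = 4.57×9.33 + ½×1.21×9.33² = 95.3 rad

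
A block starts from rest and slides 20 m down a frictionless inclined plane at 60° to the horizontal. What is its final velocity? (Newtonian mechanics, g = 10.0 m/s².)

a = g sin(θ) = 10.0 × sin(60°) = 8.6603 m/s²
v = √(2ad) = √(2 × 8.6603 × 20) = 18.61 m/s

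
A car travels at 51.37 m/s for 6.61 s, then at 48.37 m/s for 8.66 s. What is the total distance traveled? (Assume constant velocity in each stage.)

d₁ = v₁t₁ = 51.37 × 6.61 = 339.5557 m
d₂ = v₂t₂ = 48.37 × 8.66 = 418.8842 m
d_total = 339.5557 + 418.8842 = 758.44 m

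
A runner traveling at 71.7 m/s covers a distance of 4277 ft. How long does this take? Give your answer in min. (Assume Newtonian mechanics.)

d = 4277 ft × 0.3048 = 1303.63 m
t = d / v = 1303.63 / 71.7 = 18.1817 s
t = 18.1817 s / 60.0 = 0.303 min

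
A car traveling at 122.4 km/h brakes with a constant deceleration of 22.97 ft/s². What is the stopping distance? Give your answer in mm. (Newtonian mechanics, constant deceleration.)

v₀ = 122.4 km/h × 0.2777777777777778 = 34.0 m/s
a = 22.97 ft/s² × 0.3048 = 7.00126 m/s²
d = v₀² / (2a) = 34.0² / (2 × 7.00126) = 1156.0 / 14.0025 = 82.5567 m
d = 82.5567 m / 0.001 = 82560 mm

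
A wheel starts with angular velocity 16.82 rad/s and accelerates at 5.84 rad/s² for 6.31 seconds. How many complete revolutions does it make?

θ = ω₀t + ½αt² = 16.82×6.31 + ½×5.84×6.31² = 222.397212 rad
Total revolutions = θ/(2π) = 222.397212/(2π) = 35.4
Complete revolutions = ⌊35.4⌋ = 35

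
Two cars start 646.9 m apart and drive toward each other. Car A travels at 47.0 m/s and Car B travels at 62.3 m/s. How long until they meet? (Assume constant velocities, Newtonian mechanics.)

Combined speed: v_combined = 47.0 + 62.3 = 109.3 m/s
Time to meet: t = d/v_combined = 646.9/109.3 = 5.92 s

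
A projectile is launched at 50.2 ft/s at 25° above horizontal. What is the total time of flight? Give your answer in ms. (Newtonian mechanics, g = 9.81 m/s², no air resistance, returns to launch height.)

v₀ = 50.2 ft/s × 0.3048 = 15.301 m/s
T = 2 × v₀ × sin(θ) / g = 2 × 15.301 × sin(25°) / 9.81 = 2 × 15.301 × 0.422618 / 9.81 = 1.31834 s
T = 1.31834 s / 0.001 = 1318 ms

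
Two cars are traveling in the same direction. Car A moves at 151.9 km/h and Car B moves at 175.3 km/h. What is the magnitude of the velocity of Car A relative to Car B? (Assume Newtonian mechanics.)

v_rel = |v_A - v_B| = |151.9 - 175.3| = 23.4 km/h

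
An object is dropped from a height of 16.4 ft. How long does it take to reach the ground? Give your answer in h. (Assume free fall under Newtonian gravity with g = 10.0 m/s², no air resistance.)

h = 16.4 ft × 0.3048 = 4.99872 m
t = √(2h/g) = √(2 × 4.99872 / 10.0) = 0.999872 s
t = 0.999872 s / 3600.0 = 0.0002777 h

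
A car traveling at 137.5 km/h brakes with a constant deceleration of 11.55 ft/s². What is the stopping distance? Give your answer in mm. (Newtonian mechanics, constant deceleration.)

v₀ = 137.5 km/h × 0.2777777777777778 = 38.1944 m/s
a = 11.55 ft/s² × 0.3048 = 3.52044 m/s²
d = v₀² / (2a) = 38.1944² / (2 × 3.52044) = 1458.81 / 7.04088 = 207.191 m
d = 207.191 m / 0.001 = 207200 mm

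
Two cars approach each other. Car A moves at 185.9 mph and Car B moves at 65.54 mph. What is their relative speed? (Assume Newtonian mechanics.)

v_rel = v_A + v_B = 185.9 + 65.54 = 251.44 mph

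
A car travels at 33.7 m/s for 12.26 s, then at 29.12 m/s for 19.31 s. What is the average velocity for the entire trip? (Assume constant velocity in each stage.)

d₁ = v₁t₁ = 33.7 × 12.26 = 413.162 m
d₂ = v₂t₂ = 29.12 × 19.31 = 562.3072 m
d_total = 975.4692 m, t_total = 31.57 s
v_avg = d_total/t_total = 975.4692/31.57 = 30.9 m/s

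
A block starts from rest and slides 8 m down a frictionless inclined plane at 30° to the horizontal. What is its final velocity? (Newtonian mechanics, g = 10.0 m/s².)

a = g sin(θ) = 10.0 × sin(30°) = 5.0 m/s²
v = √(2ad) = √(2 × 5.0 × 8) = 8.94 m/s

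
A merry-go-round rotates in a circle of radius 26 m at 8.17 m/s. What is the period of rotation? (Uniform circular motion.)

T = 2πr/v = 2π×26/8.17 = 20.0 s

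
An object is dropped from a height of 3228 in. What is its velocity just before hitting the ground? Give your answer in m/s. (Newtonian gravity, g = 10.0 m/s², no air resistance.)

h = 3228 in × 0.0254 = 81.9912 m
v = √(2gh) = √(2 × 10.0 × 81.9912) = 40.49 m/s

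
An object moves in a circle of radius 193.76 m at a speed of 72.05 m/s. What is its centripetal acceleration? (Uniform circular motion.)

a_c = v²/r = 72.05²/193.76 = 5191.2025/193.76 = 26.79 m/s²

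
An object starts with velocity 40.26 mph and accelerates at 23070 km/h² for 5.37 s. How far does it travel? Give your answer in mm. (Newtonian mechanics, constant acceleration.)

v₀ = 40.26 mph × 0.44704 = 17.9978 m/s
a = 23070 km/h² × 7.716049382716049e-05 = 1.78009 m/s²
d = v₀ × t + ½ × a × t² = 17.9978 × 5.37 + 0.5 × 1.78009 × 5.37² = 122.314 m
d = 122.314 m / 0.001 = 122300 mm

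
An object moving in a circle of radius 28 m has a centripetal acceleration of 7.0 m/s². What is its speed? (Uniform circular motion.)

v = √(a_c × r) = √(7.0 × 28) = 14.0 m/s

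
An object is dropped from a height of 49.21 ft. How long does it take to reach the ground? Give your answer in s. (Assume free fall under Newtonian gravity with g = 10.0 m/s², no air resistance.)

h = 49.21 ft × 0.3048 = 14.9992 m
t = √(2h/g) = √(2 × 14.9992 / 10.0) = 1.732 s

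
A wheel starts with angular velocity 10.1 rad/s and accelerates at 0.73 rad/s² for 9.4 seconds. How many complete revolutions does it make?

θ = ω₀t + ½αt² = 10.1×9.4 + ½×0.73×9.4² = 127.1914 rad
Total revolutions = θ/(2π) = 127.1914/(2π) = 20.24
Complete revolutions = ⌊20.24⌋ = 20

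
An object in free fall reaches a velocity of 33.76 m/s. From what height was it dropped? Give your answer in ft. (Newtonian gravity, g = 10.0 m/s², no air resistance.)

h = v² / (2g) = 33.76² / (2 × 10.0) = 56.9869 m
h = 56.9869 m / 0.3048 = 187.0 ft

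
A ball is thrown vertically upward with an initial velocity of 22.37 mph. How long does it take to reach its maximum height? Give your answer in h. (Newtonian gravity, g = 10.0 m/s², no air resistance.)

v₀ = 22.37 mph × 0.44704 = 10.0003 m/s
t_up = v₀ / g = 10.0003 / 10.0 = 1.00003 s
t_up = 1.00003 s / 3600.0 = 0.0002778 h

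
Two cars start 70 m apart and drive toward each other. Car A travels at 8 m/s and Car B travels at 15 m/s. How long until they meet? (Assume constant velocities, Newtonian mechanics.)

Combined speed: v_combined = 8 + 15 = 23 m/s
Time to meet: t = d/v_combined = 70/23 = 3.04 s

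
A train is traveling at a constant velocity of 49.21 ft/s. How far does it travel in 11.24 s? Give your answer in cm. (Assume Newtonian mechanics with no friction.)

v = 49.21 ft/s × 0.3048 = 14.9992 m/s
d = v × t = 14.9992 × 11.24 = 168.591 m
d = 168.591 m / 0.01 = 16860 cm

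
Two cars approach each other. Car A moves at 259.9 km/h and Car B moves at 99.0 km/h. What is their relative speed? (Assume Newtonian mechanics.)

v_rel = v_A + v_B = 259.9 + 99.0 = 358.9 km/h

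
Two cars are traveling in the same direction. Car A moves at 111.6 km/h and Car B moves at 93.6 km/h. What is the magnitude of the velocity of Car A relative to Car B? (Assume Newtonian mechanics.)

v_rel = |v_A - v_B| = |111.6 - 93.6| = 18.0 km/h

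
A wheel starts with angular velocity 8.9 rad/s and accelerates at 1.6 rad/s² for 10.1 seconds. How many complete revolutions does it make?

θ = ω₀t + ½αt² = 8.9×10.1 + ½×1.6×10.1² = 171.498 rad
Total revolutions = θ/(2π) = 171.498/(2π) = 27.29
Complete revolutions = ⌊27.29⌋ = 27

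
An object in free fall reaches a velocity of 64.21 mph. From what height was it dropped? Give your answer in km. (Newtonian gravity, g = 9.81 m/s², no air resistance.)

v = 64.21 mph × 0.44704 = 28.70444 m/s
h = v² / (2g) = 28.70444² / (2 × 9.81) = 41.99515 m
h = 41.99515 m / 1000.0 = 0.042 km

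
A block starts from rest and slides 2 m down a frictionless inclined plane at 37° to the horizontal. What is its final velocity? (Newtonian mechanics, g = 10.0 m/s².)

a = g sin(θ) = 10.0 × sin(37°) = 6.0182 m/s²
v = √(2ad) = √(2 × 6.0182 × 2) = 4.91 m/s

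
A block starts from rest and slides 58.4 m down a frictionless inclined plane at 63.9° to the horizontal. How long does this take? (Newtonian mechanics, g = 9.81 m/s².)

a = g sin(θ) = 9.81 × sin(63.9°) = 8.8097 m/s²
t = √(2d/a) = √(2 × 58.4 / 8.8097) = 3.64 s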